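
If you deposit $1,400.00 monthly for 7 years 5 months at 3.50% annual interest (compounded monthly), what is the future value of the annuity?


Future value of an ordinary annuity: FV = PMT × ((1 + r)^n − 1) / r
Monthly rate r = 0.035/12 ≈ 0.00291667, n = 89
FV = $1,400.00 × ((1 + 0.035/12)^89 − 1) / (0.035/12)
FV = $1,400.00 × 101.451462
FV = $142,032.05

FV = PMT × ((1+r)^n - 1)/r = $142,032.05


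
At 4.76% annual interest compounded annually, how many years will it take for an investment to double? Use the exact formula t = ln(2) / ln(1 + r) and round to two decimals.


Doubling condition: (1 + r)^t = 2
Take ln of both sides: t × ln(1 + r) = ln(2)
t = ln(2) / ln(1 + r)
t = 0.693147 / 0.046502
t = 14.91

t = ln(2) / ln(1 + r) = 14.91 years


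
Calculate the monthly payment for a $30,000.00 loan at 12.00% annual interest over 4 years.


Loan payment formula: PMT = PV × r / (1 − (1 + r)^(−n))
Monthly rate r = 0.12/12 = 0.01, n = 48 months
Denominator: 1 − (1 + 0.12/12)^(−48) = 0.3797396
PMT = $30,000.00 × (0.12/12) / 0.3797396
PMT = $790.02 per month

PMT = PV × r / (1-(1+r)^(-n)) = $790.02/month


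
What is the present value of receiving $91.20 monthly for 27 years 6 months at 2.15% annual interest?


Present value of an ordinary annuity: PV = PMT × (1 − (1 + r)^(−n)) / r
Monthly rate r = 0.0215/12 ≈ 0.00179167, n = 330
PV = $91.20 × (1 − (1 + 0.0215/12)^(−330)) / (0.0215/12)
PV = $91.20 × 248.970544
PV = $22,706.11

PV = PMT × (1-(1+r)^(-n))/r = $22,706.11


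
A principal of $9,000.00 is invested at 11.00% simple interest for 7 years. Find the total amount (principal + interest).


Total amount formula: A = P(1 + rt) = P + P·r·t
Interest: I = P × r × t = $9,000.00 × 0.11 × 7 = $6,930.00
A = P + I = $9,000.00 + $6,930.00 = $15,930.00

A = P + I = P(1 + rt) = $15,930.00


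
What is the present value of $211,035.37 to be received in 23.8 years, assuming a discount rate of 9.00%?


Present value formula: PV = FV / (1 + r)^t
PV = $211,035.37 / (1 + 0.09)^23.8
PV = $211,035.37 / 7.775900
PV = $27,139.67

PV = FV / (1 + r)^t = $27,139.67


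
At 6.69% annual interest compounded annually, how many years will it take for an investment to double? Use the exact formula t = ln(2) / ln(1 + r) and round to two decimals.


Doubling condition: (1 + r)^t = 2
Take ln of both sides: t × ln(1 + r) = ln(2)
t = ln(2) / ln(1 + r)
t = 0.693147 / 0.064757
t = 10.70

t = ln(2) / ln(1 + r) = 10.70 years


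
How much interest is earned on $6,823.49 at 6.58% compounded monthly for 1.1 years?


Compound interest earned = final amount − principal.
A = P(1 + r/n)^(nt) = $6,823.49 × (1 + 0.0658/12)^(12 × 1.1) = $7,334.24
Interest = A − P = $7,334.24 − $6,823.49 = $510.75

Interest = A - P = $510.75


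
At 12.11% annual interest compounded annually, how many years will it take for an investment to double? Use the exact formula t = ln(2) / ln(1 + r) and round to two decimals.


Doubling condition: (1 + r)^t = 2
Take ln of both sides: t × ln(1 + r) = ln(2)
t = ln(2) / ln(1 + r)
t = 0.693147 / 0.114310
t = 6.06

t = ln(2) / ln(1 + r) = 6.06 years


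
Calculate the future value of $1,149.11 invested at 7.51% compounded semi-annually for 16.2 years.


Compound interest formula: A = P(1 + r/n)^(nt)
A = $1,149.11 × (1 + 0.0751/2)^(2 × 16.2)
Growth factor: (1 + 0.0751/2)^32.4 = 3.301359
A = $1,149.11 × 3.301359
A = $3,793.62

A = P(1 + r/n)^(nt) = $3,793.62


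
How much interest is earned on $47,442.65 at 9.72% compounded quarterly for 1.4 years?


Compound interest earned = final amount − principal.
A = P(1 + r/n)^(nt) = $47,442.65 × (1 + 0.0972/4)^(4 × 1.4) = $54,270.16
Interest = A − P = $54,270.16 − $47,442.65 = $6,827.51

Interest = A - P = $6,827.51


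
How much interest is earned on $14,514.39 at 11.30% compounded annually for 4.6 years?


Compound interest earned = final amount − principal.
A = P(1 + r/n)^(nt) = $14,514.39 × (1 + 0.113/1)^(1 × 4.6) = $23,750.71
Interest = A − P = $23,750.71 − $14,514.39 = $9,236.32

Interest = A - P = $9,236.32


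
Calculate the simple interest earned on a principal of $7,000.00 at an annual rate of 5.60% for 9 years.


Simple interest formula: I = P × r × t
I = $7,000.00 × 0.056 × 9
I = $3,528.00

I = P × r × t = $3,528.00


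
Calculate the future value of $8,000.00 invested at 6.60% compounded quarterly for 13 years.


Compound interest formula: A = P(1 + r/n)^(nt)
A = $8,000.00 × (1 + 0.066/4)^(4 × 13)
Growth factor: (1 + 0.066/4)^52 = 2.341984
A = $8,000.00 × 2.341984
A = $18,735.87

A = P(1 + r/n)^(nt) = $18,735.87


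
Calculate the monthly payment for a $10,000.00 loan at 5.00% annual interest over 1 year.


Loan payment formula: PMT = PV × r / (1 − (1 + r)^(−n))
Monthly rate r = 0.05/12 ≈ 0.00416667, n = 12 months
Denominator: 1 − (1 + 0.05/12)^(−12) = 0.048672
PMT = $10,000.00 × (0.05/12) / 0.048672
PMT = $856.07 per month

PMT = PV × r / (1-(1+r)^(-n)) = $856.07/month


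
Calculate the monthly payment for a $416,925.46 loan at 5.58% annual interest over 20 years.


Loan payment formula: PMT = PV × r / (1 − (1 + r)^(−n))
Monthly rate r = 0.0558/12 = 0.00465, n = 240 months
Denominator: 1 − (1 + 0.0558/12)^(−240) = 0.671564
PMT = $416,925.46 × (0.0558/12) / 0.671564
PMT = $2,886.85 per month

PMT = PV × r / (1-(1+r)^(-n)) = $2,886.85/month


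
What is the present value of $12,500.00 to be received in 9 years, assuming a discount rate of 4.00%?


Present value formula: PV = FV / (1 + r)^t
PV = $12,500.00 / (1 + 0.04)^9
PV = $12,500.00 / 1.423312
PV = $8,782.33

PV = FV / (1 + r)^t = $8,782.33


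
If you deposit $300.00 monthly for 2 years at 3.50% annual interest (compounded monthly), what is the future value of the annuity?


Future value of an ordinary annuity: FV = PMT × ((1 + r)^n − 1) / r
Monthly rate r = 0.035/12 ≈ 0.00291667, n = 24
FV = $300.00 × ((1 + 0.035/12)^24 − 1) / (0.035/12)
FV = $300.00 × 24.822485
FV = $7,446.75

FV = PMT × ((1+r)^n - 1)/r = $7,446.75


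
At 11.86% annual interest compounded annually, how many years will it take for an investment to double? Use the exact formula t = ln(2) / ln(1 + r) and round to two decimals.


Doubling condition: (1 + r)^t = 2
Take ln of both sides: t × ln(1 + r) = ln(2)
t = ln(2) / ln(1 + r)
t = 0.693147 / 0.112078
t = 6.18

t = ln(2) / ln(1 + r) = 6.18 years


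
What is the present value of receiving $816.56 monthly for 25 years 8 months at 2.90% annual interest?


Present value of an ordinary annuity: PV = PMT × (1 − (1 + r)^(−n)) / r
Monthly rate r = 0.029/12 ≈ 0.00241667, n = 308
PV = $816.56 × (1 − (1 + 0.029/12)^(−308)) / (0.029/12)
PV = $816.56 × 217.0437263
PV = $177,229.23

PV = PMT × (1-(1+r)^(-n))/r = $177,229.23


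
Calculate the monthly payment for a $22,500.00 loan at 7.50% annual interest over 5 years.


Loan payment formula: PMT = PV × r / (1 − (1 + r)^(−n))
Monthly rate r = 0.075/12 = 0.00625, n = 60 months
Denominator: 1 − (1 + 0.075/12)^(−60) = 0.311908
PMT = $22,500.00 × (0.075/12) / 0.311908
PMT = $450.85 per month

PMT = PV × r / (1-(1+r)^(-n)) = $450.85/month


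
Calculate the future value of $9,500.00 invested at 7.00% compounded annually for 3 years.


Compound interest formula: A = P(1 + r/n)^(nt)
A = $9,500.00 × (1 + 0.07/1)^(1 × 3)
Growth factor: (1 + 0.07/1)^3 = 1.225043
A = $9,500.00 × 1.225043
A = $11,637.91

A = P(1 + r/n)^(nt) = $11,637.91


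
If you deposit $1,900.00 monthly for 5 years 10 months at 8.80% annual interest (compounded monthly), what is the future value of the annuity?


Future value of an ordinary annuity: FV = PMT × ((1 + r)^n − 1) / r
Monthly rate r = 0.088/12 ≈ 0.00733333, n = 70
FV = $1,900.00 × ((1 + 0.088/12)^70 − 1) / (0.088/12)
FV = $1,900.00 × 91.053373
FV = $173,001.41

FV = PMT × ((1+r)^n - 1)/r = $173,001.41


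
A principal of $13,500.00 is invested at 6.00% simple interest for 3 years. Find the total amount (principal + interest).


Total amount formula: A = P(1 + rt) = P + P·r·t
Interest: I = P × r × t = $13,500.00 × 0.06 × 3 = $2,430.00
A = P + I = $13,500.00 + $2,430.00 = $15,930.00

A = P + I = P(1 + rt) = $15,930.00


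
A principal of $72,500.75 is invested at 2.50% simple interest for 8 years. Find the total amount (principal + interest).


Total amount formula: A = P(1 + rt) = P + P·r·t
Interest: I = P × r × t = $72,500.75 × 0.025 × 8 = $14,500.15
A = P + I = $72,500.75 + $14,500.15 = $87,000.90

A = P + I = P(1 + rt) = $87,000.90


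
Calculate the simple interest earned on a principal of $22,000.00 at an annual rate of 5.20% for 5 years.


Simple interest formula: I = P × r × t
I = $22,000.00 × 0.052 × 5
I = $5,720.00

I = P × r × t = $5,720.00


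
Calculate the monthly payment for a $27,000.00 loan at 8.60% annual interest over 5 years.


Loan payment formula: PMT = PV × r / (1 − (1 + r)^(−n))
Monthly rate r = 0.086/12 ≈ 0.00716667, n = 60 months
Denominator: 1 − (1 + 0.086/12)^(−60) = 0.348493
PMT = $27,000.00 × (0.086/12) / 0.348493
PMT = $555.25 per month

PMT = PV × r / (1-(1+r)^(-n)) = $555.25/month


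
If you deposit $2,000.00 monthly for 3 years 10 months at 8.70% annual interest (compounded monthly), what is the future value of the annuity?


Future value of an ordinary annuity: FV = PMT × ((1 + r)^n − 1) / r
Monthly rate r = 0.087/12 = 0.00725, n = 46
FV = $2,000.00 × ((1 + 0.087/12)^46 − 1) / (0.087/12)
FV = $2,000.00 × 54.367818
FV = $108,735.64

FV = PMT × ((1+r)^n - 1)/r = $108,735.64


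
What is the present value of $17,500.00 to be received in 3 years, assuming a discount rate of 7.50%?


Present value formula: PV = FV / (1 + r)^t
PV = $17,500.00 / (1 + 0.075)^3
PV = $17,500.00 / 1.242297
PV = $14,086.81

PV = FV / (1 + r)^t = $14,086.81


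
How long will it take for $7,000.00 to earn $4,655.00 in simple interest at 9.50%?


Rearrange the simple interest formula for t:
I = P × r × t  ⇒  t = I / (P × r)
t = $4,655.00 / ($7,000.00 × 0.095)
t = 7

t = I/(P×r) = 7 years


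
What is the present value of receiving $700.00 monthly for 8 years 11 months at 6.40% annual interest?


Present value of an ordinary annuity: PV = PMT × (1 − (1 + r)^(−n)) / r
Monthly rate r = 0.064/12 ≈ 0.00533333, n = 107
PV = $700.00 × (1 − (1 + 0.064/12)^(−107)) / (0.064/12)
PV = $700.00 × 81.373841
PV = $56,961.69

PV = PMT × (1-(1+r)^(-n))/r = $56,961.69


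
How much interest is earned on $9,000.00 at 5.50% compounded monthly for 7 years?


Compound interest earned = final amount − principal.
A = P(1 + r/n)^(nt) = $9,000.00 × (1 + 0.055/12)^(12 × 7) = $13,214.90
Interest = A − P = $13,214.90 − $9,000.00 = $4,214.90

Interest = A - P = $4,214.90


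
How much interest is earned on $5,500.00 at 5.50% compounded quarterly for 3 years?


Compound interest earned = final amount − principal.
A = P(1 + r/n)^(nt) = $5,500.00 × (1 + 0.055/4)^(4 × 3) = $6,479.37
Interest = A − P = $6,479.37 − $5,500.00 = $979.37

Interest = A - P = $979.37


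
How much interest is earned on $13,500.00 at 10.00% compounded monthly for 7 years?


Compound interest earned = final amount − principal.
A = P(1 + r/n)^(nt) = $13,500.00 × (1 + 0.1/12)^(12 × 7) = $27,106.92
Interest = A − P = $27,106.92 − $13,500.00 = $13,606.92

Interest = A - P = $13,606.92


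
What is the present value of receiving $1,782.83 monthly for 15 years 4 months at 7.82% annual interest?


Present value of an ordinary annuity: PV = PMT × (1 − (1 + r)^(−n)) / r
Monthly rate r = 0.0782/12 ≈ 0.00651667, n = 184
PV = $1,782.83 × (1 − (1 + 0.0782/12)^(−184)) / (0.0782/12)
PV = $1,782.83 × 107.010153
PV = $190,780.91

PV = PMT × (1-(1+r)^(-n))/r = $190,780.91


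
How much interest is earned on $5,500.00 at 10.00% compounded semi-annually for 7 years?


Compound interest earned = final amount − principal.
A = P(1 + r/n)^(nt) = $5,500.00 × (1 + 0.1/2)^(2 × 7) = $10,889.62
Interest = A − P = $10,889.62 − $5,500.00 = $5,389.62

Interest = A - P = $5,389.62


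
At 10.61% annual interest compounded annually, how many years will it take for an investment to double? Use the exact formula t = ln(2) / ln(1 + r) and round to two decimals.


Doubling condition: (1 + r)^t = 2
Take ln of both sides: t × ln(1 + r) = ln(2)
t = ln(2) / ln(1 + r)
t = 0.693147 / 0.100840
t = 6.87

t = ln(2) / ln(1 + r) = 6.87 years


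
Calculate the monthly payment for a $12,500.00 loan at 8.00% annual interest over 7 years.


Loan payment formula: PMT = PV × r / (1 − (1 + r)^(−n))
Monthly rate r = 0.08/12 ≈ 0.00666667, n = 84 months
Denominator: 1 − (1 + 0.08/12)^(−84) = 0.427728
PMT = $12,500.00 × (0.08/12) / 0.427728
PMT = $194.83 per month

PMT = PV × r / (1-(1+r)^(-n)) = $194.83/month


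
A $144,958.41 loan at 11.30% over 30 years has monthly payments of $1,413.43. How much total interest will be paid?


Total paid over the life of the loan = PMT × n.
Total paid = $1,413.43 × 360 = $508,834.80
Total interest = total paid − principal = $508,834.80 − $144,958.41 = $363,876.39

Total interest = (PMT × n) - PV = $363,876.39


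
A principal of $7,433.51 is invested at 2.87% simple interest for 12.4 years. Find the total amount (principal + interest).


Total amount formula: A = P(1 + rt) = P + P·r·t
Interest: I = P × r × t = $7,433.51 × 0.0287 × 12.4 = $2,645.44
A = P + I = $7,433.51 + $2,645.44 = $10,078.95

A = P + I = P(1 + rt) = $10,078.95


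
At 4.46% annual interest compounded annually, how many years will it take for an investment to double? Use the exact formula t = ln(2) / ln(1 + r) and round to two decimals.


Doubling condition: (1 + r)^t = 2
Take ln of both sides: t × ln(1 + r) = ln(2)
t = ln(2) / ln(1 + r)
t = 0.693147 / 0.043634
t = 15.89

t = ln(2) / ln(1 + r) = 15.89 years


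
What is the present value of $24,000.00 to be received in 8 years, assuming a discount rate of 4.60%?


Present value formula: PV = FV / (1 + r)^t
PV = $24,000.00 / (1 + 0.046)^8
PV = $24,000.00 / 1.433024
PV = $16,747.80

PV = FV / (1 + r)^t = $16,747.80


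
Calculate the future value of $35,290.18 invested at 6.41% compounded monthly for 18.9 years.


Compound interest formula: A = P(1 + r/n)^(nt)
A = $35,290.18 × (1 + 0.0641/12)^(12 × 18.9)
Growth factor: (1 + 0.0641/12)^226.8 = 3.347674
A = $35,290.18 × 3.347674
A = $118,140.02

A = P(1 + r/n)^(nt) = $118,140.02


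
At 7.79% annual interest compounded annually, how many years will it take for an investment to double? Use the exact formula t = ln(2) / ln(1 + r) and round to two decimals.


Doubling condition: (1 + r)^t = 2
Take ln of both sides: t × ln(1 + r) = ln(2)
t = ln(2) / ln(1 + r)
t = 0.693147 / 0.075015
t = 9.24

t = ln(2) / ln(1 + r) = 9.24 years


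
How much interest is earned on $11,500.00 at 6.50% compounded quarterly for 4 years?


Compound interest earned = final amount − principal.
A = P(1 + r/n)^(nt) = $11,500.00 × (1 + 0.065/4)^(4 × 4) = $14,883.56
Interest = A − P = $14,883.56 − $11,500.00 = $3,383.56

Interest = A - P = $3,383.56


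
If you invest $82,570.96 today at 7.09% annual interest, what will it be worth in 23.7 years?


Future value formula: FV = PV × (1 + r)^t
FV = $82,570.96 × (1 + 0.0709)^23.7
FV = $82,570.96 × 5.0704835
FV = $418,674.69

FV = PV × (1 + r)^t = $418,674.69


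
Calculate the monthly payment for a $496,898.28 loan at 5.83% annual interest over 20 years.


Loan payment formula: PMT = PV × r / (1 − (1 + r)^(−n))
Monthly rate r = 0.0583/12 ≈ 0.00485833, n = 240 months
Denominator: 1 − (1 + 0.0583/12)^(−240) = 0.687508
PMT = $496,898.28 × (0.0583/12) / 0.687508
PMT = $3,511.37 per month

PMT = PV × r / (1-(1+r)^(-n)) = $3,511.37/month


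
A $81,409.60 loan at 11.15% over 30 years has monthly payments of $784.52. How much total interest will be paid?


Total paid over the life of the loan = PMT × n.
Total paid = $784.52 × 360 = $282,427.20
Total interest = total paid − principal = $282,427.20 − $81,409.60 = $201,017.60

Total interest = (PMT × n) - PV = $201,017.60


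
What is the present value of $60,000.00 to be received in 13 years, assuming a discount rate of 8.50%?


Present value formula: PV = FV / (1 + r)^t
PV = $60,000.00 / (1 + 0.085)^13
PV = $60,000.00 / 2.887930
PV = $20,776.13

PV = FV / (1 + r)^t = $20,776.13


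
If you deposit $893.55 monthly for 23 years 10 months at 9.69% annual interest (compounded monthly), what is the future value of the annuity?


Future value of an ordinary annuity: FV = PMT × ((1 + r)^n − 1) / r
Monthly rate r = 0.0969/12 = 0.008075, n = 286
FV = $893.55 × ((1 + 0.0969/12)^286 − 1) / (0.0969/12)
FV = $893.55 × 1111.570647
FV = $993,243.95

FV = PMT × ((1+r)^n - 1)/r = $993,243.95


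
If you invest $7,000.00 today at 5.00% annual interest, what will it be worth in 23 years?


Future value formula: FV = PV × (1 + r)^t
FV = $7,000.00 × (1 + 0.05)^23
FV = $7,000.00 × 3.071524
FV = $21,500.67

FV = PV × (1 + r)^t = $21,500.67


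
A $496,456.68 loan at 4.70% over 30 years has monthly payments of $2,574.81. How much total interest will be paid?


Total paid over the life of the loan = PMT × n.
Total paid = $2,574.81 × 360 = $926,931.60
Total interest = total paid − principal = $926,931.60 − $496,456.68 = $430,474.92

Total interest = (PMT × n) - PV = $430,474.92


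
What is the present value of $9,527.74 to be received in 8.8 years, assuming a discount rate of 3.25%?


Present value formula: PV = FV / (1 + r)^t
PV = $9,527.74 / (1 + 0.0325)^8.8
PV = $9,527.74 / 1.325051
PV = $7,190.47

PV = FV / (1 + r)^t = $7,190.47


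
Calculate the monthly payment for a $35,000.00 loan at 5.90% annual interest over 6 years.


Loan payment formula: PMT = PV × r / (1 − (1 + r)^(−n))
Monthly rate r = 0.059/12 ≈ 0.00491667, n = 72 months
Denominator: 1 − (1 + 0.059/12)^(−72) = 0.297516
PMT = $35,000.00 × (0.059/12) / 0.297516
PMT = $578.40 per month

PMT = PV × r / (1-(1+r)^(-n)) = $578.40/month


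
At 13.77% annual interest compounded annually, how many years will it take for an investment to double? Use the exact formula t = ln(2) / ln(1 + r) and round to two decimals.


Doubling condition: (1 + r)^t = 2
Take ln of both sides: t × ln(1 + r) = ln(2)
t = ln(2) / ln(1 + r)
t = 0.693147 / 0.129009
t = 5.37

t = ln(2) / ln(1 + r) = 5.37 years


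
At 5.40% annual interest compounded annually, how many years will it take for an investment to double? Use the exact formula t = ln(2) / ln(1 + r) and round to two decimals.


Doubling condition: (1 + r)^t = 2
Take ln of both sides: t × ln(1 + r) = ln(2)
t = ln(2) / ln(1 + r)
t = 0.693147 / 0.052592
t = 13.18

t = ln(2) / ln(1 + r) = 13.18 years


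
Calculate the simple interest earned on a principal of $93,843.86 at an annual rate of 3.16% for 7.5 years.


Simple interest formula: I = P × r × t
I = $93,843.86 × 0.0316 × 7.5
I = $22,240.99

I = P × r × t = $22,240.99


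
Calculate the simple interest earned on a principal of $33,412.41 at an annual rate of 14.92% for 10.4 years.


Simple interest formula: I = P × r × t
I = $33,412.41 × 0.1492 × 10.4
I = $51,845.37

I = P × r × t = $51,845.37


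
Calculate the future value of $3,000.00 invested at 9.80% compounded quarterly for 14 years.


Compound interest formula: A = P(1 + r/n)^(nt)
A = $3,000.00 × (1 + 0.098/4)^(4 × 14)
Growth factor: (1 + 0.098/4)^56 = 3.8785546
A = $3,000.00 × 3.8785546
A = $11,635.66

A = P(1 + r/n)^(nt) = $11,635.66


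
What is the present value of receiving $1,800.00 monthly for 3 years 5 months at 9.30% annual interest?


Present value of an ordinary annuity: PV = PMT × (1 − (1 + r)^(−n)) / r
Monthly rate r = 0.093/12 = 0.00775, n = 41
PV = $1,800.00 × (1 − (1 + 0.093/12)^(−41)) / (0.093/12)
PV = $1,800.00 × 35.009450
PV = $63,017.01

PV = PMT × (1-(1+r)^(-n))/r = $63,017.01


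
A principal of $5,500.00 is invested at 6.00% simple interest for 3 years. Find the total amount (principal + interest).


Total amount formula: A = P(1 + rt) = P + P·r·t
Interest: I = P × r × t = $5,500.00 × 0.06 × 3 = $990.00
A = P + I = $5,500.00 + $990.00 = $6,490.00

A = P + I = P(1 + rt) = $6,490.00


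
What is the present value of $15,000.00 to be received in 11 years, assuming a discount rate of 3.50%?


Present value formula: PV = FV / (1 + r)^t
PV = $15,000.00 / (1 + 0.035)^11
PV = $15,000.00 / 1.4599697
PV = $10,274.19

PV = FV / (1 + r)^t = $10,274.19


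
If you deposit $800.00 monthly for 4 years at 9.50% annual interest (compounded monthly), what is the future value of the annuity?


Future value of an ordinary annuity: FV = PMT × ((1 + r)^n − 1) / r
Monthly rate r = 0.095/12 ≈ 0.00791667, n = 48
FV = $800.00 × ((1 + 0.095/12)^48 − 1) / (0.095/12)
FV = $800.00 × 58.117673
FV = $46,494.14

FV = PMT × ((1+r)^n - 1)/r = $46,494.14


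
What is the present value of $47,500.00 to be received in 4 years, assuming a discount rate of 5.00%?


Present value formula: PV = FV / (1 + r)^t
PV = $47,500.00 / (1 + 0.05)^4
PV = $47,500.00 / 1.2155063
PV = $39,078.37

PV = FV / (1 + r)^t = $39,078.37


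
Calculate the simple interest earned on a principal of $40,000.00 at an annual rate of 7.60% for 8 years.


Simple interest formula: I = P × r × t
I = $40,000.00 × 0.076 × 8
I = $24,320.00

I = P × r × t = $24,320.00


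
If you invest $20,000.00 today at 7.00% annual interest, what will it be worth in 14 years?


Future value formula: FV = PV × (1 + r)^t
FV = $20,000.00 × (1 + 0.07)^14
FV = $20,000.00 × 2.578534
FV = $51,570.68

FV = PV × (1 + r)^t = $51,570.68


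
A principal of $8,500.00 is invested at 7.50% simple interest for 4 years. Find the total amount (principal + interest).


Total amount formula: A = P(1 + rt) = P + P·r·t
Interest: I = P × r × t = $8,500.00 × 0.075 × 4 = $2,550.00
A = P + I = $8,500.00 + $2,550.00 = $11,050.00

A = P + I = P(1 + rt) = $11,050.00


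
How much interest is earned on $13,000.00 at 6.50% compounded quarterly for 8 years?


Compound interest earned = final amount − principal.
A = P(1 + r/n)^(nt) = $13,000.00 × (1 + 0.065/4)^(4 × 8) = $21,775.15
Interest = A − P = $21,775.15 − $13,000.00 = $8,775.15

Interest = A - P = $8,775.15


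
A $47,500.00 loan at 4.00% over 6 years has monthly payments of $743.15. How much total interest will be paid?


Total paid over the life of the loan = PMT × n.
Total paid = $743.15 × 72 = $53,506.80
Total interest = total paid − principal = $53,506.80 − $47,500.00 = $6,006.80

Total interest = (PMT × n) - PV = $6,006.80


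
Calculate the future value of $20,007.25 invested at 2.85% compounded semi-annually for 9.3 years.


Compound interest formula: A = P(1 + r/n)^(nt)
A = $20,007.25 × (1 + 0.0285/2)^(2 × 9.3)
Growth factor: (1 + 0.0285/2)^18.6 = 1.301060
A = $20,007.25 × 1.301060
A = $26,030.63

A = P(1 + r/n)^(nt) = $26,030.63


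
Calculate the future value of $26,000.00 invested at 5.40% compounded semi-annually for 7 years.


Compound interest formula: A = P(1 + r/n)^(nt)
A = $26,000.00 × (1 + 0.054/2)^(2 × 7)
Growth factor: (1 + 0.054/2)^14 = 1.4520655
A = $26,000.00 × 1.4520655
A = $37,753.70

A = P(1 + r/n)^(nt) = $37,753.70


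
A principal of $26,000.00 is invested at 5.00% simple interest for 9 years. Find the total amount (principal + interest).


Total amount formula: A = P(1 + rt) = P + P·r·t
Interest: I = P × r × t = $26,000.00 × 0.05 × 9 = $11,700.00
A = P + I = $26,000.00 + $11,700.00 = $37,700.00

A = P + I = P(1 + rt) = $37,700.00


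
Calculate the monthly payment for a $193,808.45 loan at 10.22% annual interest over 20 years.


Loan payment formula: PMT = PV × r / (1 − (1 + r)^(−n))
Monthly rate r = 0.1022/12 ≈ 0.00851667, n = 240 months
Denominator: 1 − (1 + 0.1022/12)^(−240) = 0.869365
PMT = $193,808.45 × (0.1022/12) / 0.869365
PMT = $1,898.63 per month

PMT = PV × r / (1-(1+r)^(-n)) = $1,898.63/month


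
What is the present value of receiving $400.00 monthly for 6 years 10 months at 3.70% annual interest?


Present value of an ordinary annuity: PV = PMT × (1 − (1 + r)^(−n)) / r
Monthly rate r = 0.037/12 ≈ 0.00308333, n = 82
PV = $400.00 × (1 − (1 + 0.037/12)^(−82)) / (0.037/12)
PV = $400.00 × 72.356936
PV = $28,942.77

PV = PMT × (1-(1+r)^(-n))/r = $28,942.77


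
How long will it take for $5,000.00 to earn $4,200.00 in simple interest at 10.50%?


Rearrange the simple interest formula for t:
I = P × r × t  ⇒  t = I / (P × r)
t = $4,200.00 / ($5,000.00 × 0.105)
t = 8

t = I/(P×r) = 8 years


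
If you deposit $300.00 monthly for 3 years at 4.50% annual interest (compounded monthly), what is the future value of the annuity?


Future value of an ordinary annuity: FV = PMT × ((1 + r)^n − 1) / r
Monthly rate r = 0.045/12 = 0.00375, n = 36
FV = $300.00 × ((1 + 0.045/12)^36 − 1) / (0.045/12)
FV = $300.00 × 38.466089
FV = $11,539.83

FV = PMT × ((1+r)^n - 1)/r = $11,539.83


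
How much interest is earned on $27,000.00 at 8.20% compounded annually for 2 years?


Compound interest earned = final amount − principal.
A = P(1 + r/n)^(nt) = $27,000.00 × (1 + 0.082/1)^(1 × 2) = $31,609.55
Interest = A − P = $31,609.55 − $27,000.00 = $4,609.55

Interest = A - P = $4,609.55


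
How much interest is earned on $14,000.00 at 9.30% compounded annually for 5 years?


Compound interest earned = final amount − principal.
A = P(1 + r/n)^(nt) = $14,000.00 × (1 + 0.093/1)^(1 × 5) = $21,838.80
Interest = A − P = $21,838.80 − $14,000.00 = $7,838.80

Interest = A - P = $7,838.80


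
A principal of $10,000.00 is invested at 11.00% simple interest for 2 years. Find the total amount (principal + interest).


Total amount formula: A = P(1 + rt) = P + P·r·t
Interest: I = P × r × t = $10,000.00 × 0.11 × 2 = $2,200.00
A = P + I = $10,000.00 + $2,200.00 = $12,200.00

A = P + I = P(1 + rt) = $12,200.00


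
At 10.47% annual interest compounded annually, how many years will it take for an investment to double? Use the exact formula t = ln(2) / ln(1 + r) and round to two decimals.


Doubling condition: (1 + r)^t = 2
Take ln of both sides: t × ln(1 + r) = ln(2)
t = ln(2) / ln(1 + r)
t = 0.693147 / 0.099574
t = 6.96

t = ln(2) / ln(1 + r) = 6.96 years


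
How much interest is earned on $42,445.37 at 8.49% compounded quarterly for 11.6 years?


Compound interest earned = final amount − principal.
A = P(1 + r/n)^(nt) = $42,445.37 × (1 + 0.0849/4)^(4 × 11.6) = $112,477.34
Interest = A − P = $112,477.34 − $42,445.37 = $70,031.97

Interest = A - P = $70,031.97


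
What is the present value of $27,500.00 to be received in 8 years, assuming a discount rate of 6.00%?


Present value formula: PV = FV / (1 + r)^t
PV = $27,500.00 / (1 + 0.06)^8
PV = $27,500.00 / 1.593848
PV = $17,253.84

PV = FV / (1 + r)^t = $17,253.84


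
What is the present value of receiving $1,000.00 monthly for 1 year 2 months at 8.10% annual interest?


Present value of an ordinary annuity: PV = PMT × (1 − (1 + r)^(−n)) / r
Monthly rate r = 0.081/12 = 0.00675, n = 14
PV = $1,000.00 × (1 − (1 + 0.081/12)^(−14)) / (0.081/12)
PV = $1,000.00 × 13.316050
PV = $13,316.05

PV = PMT × (1-(1+r)^(-n))/r = $13,316.05


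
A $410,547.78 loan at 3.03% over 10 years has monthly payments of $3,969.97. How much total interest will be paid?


Total paid over the life of the loan = PMT × n.
Total paid = $3,969.97 × 120 = $476,396.40
Total interest = total paid − principal = $476,396.40 − $410,547.78 = $65,848.62

Total interest = (PMT × n) - PV = $65,848.62


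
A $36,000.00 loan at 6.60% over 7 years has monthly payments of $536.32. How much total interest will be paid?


Total paid over the life of the loan = PMT × n.
Total paid = $536.32 × 84 = $45,050.88
Total interest = total paid − principal = $45,050.88 − $36,000.00 = $9,050.88

Total interest = (PMT × n) - PV = $9,050.88


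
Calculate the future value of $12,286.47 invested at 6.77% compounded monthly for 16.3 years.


Compound interest formula: A = P(1 + r/n)^(nt)
A = $12,286.47 × (1 + 0.0677/12)^(12 × 16.3)
Growth factor: (1 + 0.0677/12)^195.6 = 3.0053945
A = $12,286.47 × 3.0053945
A = $36,925.69

A = P(1 + r/n)^(nt) = $36,925.69


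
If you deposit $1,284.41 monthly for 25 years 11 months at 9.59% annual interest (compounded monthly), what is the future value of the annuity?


Future value of an ordinary annuity: FV = PMT × ((1 + r)^n − 1) / r
Monthly rate r = 0.0959/12 ≈ 0.00799167, n = 311
FV = $1,284.41 × ((1 + 0.0959/12)^311 − 1) / (0.0959/12)
FV = $1,284.41 × 1362.419431
FV = $1,749,905.14

FV = PMT × ((1+r)^n - 1)/r = $1,749,905.14


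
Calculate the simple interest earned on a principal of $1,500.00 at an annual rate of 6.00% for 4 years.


Simple interest formula: I = P × r × t
I = $1,500.00 × 0.06 × 4
I = $360.00

I = P × r × t = $360.00


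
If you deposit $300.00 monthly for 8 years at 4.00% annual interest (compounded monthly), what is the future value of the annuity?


Future value of an ordinary annuity: FV = PMT × ((1 + r)^n − 1) / r
Monthly rate r = 0.04/12 ≈ 0.00333333, n = 96
FV = $300.00 × ((1 + 0.04/12)^96 − 1) / (0.04/12)
FV = $300.00 × 112.918536
FV = $33,875.56

FV = PMT × ((1+r)^n - 1)/r = $33,875.56


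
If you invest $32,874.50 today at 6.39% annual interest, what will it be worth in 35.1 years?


Future value formula: FV = PV × (1 + r)^t
FV = $32,874.50 × (1 + 0.0639)^35.1
FV = $32,874.50 × 8.7946466
FV = $289,119.61

FV = PV × (1 + r)^t = $289,119.61


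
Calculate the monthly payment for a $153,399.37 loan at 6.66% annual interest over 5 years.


Loan payment formula: PMT = PV × r / (1 − (1 + r)^(−n))
Monthly rate r = 0.0666/12 = 0.00555, n = 60 months
Denominator: 1 − (1 + 0.0666/12)^(−60) = 0.282570
PMT = $153,399.37 × (0.0666/12) / 0.282570
PMT = $3,012.94 per month

PMT = PV × r / (1-(1+r)^(-n)) = $3,012.94/month


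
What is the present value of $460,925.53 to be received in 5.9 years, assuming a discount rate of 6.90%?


Present value formula: PV = FV / (1 + r)^t
PV = $460,925.53 / (1 + 0.069)^5.9
PV = $460,925.53 / 1.4824104
PV = $310,929.77

PV = FV / (1 + r)^t = $310,929.77


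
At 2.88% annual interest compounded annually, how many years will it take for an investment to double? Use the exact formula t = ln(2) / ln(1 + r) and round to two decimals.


Doubling condition: (1 + r)^t = 2
Take ln of both sides: t × ln(1 + r) = ln(2)
t = ln(2) / ln(1 + r)
t = 0.693147 / 0.028393
t = 24.41

t = ln(2) / ln(1 + r) = 24.41 years


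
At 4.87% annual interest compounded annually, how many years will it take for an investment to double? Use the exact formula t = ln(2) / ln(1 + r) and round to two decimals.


Doubling condition: (1 + r)^t = 2
Take ln of both sides: t × ln(1 + r) = ln(2)
t = ln(2) / ln(1 + r)
t = 0.693147 / 0.047551
t = 14.58

t = ln(2) / ln(1 + r) = 14.58 years


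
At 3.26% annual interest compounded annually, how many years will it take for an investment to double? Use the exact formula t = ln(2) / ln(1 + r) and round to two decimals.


Doubling condition: (1 + r)^t = 2
Take ln of both sides: t × ln(1 + r) = ln(2)
t = ln(2) / ln(1 + r)
t = 0.693147 / 0.032080
t = 21.61

t = ln(2) / ln(1 + r) = 21.61 years


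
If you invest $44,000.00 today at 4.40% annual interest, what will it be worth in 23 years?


Future value formula: FV = PV × (1 + r)^t
FV = $44,000.00 × (1 + 0.044)^23
FV = $44,000.00 × 2.6922257
FV = $118,457.93

FV = PV × (1 + r)^t = $118,457.93


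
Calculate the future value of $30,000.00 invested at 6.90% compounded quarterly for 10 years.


Compound interest formula: A = P(1 + r/n)^(nt)
A = $30,000.00 × (1 + 0.069/4)^(4 × 10)
Growth factor: (1 + 0.069/4)^40 = 1.9820196
A = $30,000.00 × 1.9820196
A = $59,460.59

A = P(1 + r/n)^(nt) = $59,460.59


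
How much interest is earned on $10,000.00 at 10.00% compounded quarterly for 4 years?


Compound interest earned = final amount − principal.
A = P(1 + r/n)^(nt) = $10,000.00 × (1 + 0.1/4)^(4 × 4) = $14,845.06
Interest = A − P = $14,845.06 − $10,000.00 = $4,845.06

Interest = A - P = $4,845.06


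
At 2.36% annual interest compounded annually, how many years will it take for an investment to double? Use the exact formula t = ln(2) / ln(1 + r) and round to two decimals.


Doubling condition: (1 + r)^t = 2
Take ln of both sides: t × ln(1 + r) = ln(2)
t = ln(2) / ln(1 + r)
t = 0.693147 / 0.023326
t = 29.72

t = ln(2) / ln(1 + r) = 29.72 years


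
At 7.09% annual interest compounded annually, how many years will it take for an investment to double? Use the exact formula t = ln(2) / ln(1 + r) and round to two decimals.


Doubling condition: (1 + r)^t = 2
Take ln of both sides: t × ln(1 + r) = ln(2)
t = ln(2) / ln(1 + r)
t = 0.693147 / 0.068499
t = 10.12

t = ln(2) / ln(1 + r) = 10.12 years


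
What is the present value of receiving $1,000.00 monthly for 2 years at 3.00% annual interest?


Present value of an ordinary annuity: PV = PMT × (1 − (1 + r)^(−n)) / r
Monthly rate r = 0.03/12 = 0.0025, n = 24
PV = $1,000.00 × (1 − (1 + 0.03/12)^(−24)) / (0.03/12)
PV = $1,000.00 × 23.265980
PV = $23,265.98

PV = PMT × (1-(1+r)^(-n))/r = $23,265.98


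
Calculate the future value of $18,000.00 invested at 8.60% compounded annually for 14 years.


Compound interest formula: A = P(1 + r/n)^(nt)
A = $18,000.00 × (1 + 0.086/1)^(1 × 14)
Growth factor: (1 + 0.086/1)^14 = 3.174078
A = $18,000.00 × 3.174078
A = $57,133.40

A = P(1 + r/n)^(nt) = $57,133.40


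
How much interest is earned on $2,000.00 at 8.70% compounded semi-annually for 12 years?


Compound interest earned = final amount − principal.
A = P(1 + r/n)^(nt) = $2,000.00 × (1 + 0.087/2)^(2 × 12) = $5,557.11
Interest = A − P = $5,557.11 − $2,000.00 = $3,557.11

Interest = A - P = $3,557.11


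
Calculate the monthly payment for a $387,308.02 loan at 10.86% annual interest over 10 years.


Loan payment formula: PMT = PV × r / (1 − (1 + r)^(−n))
Monthly rate r = 0.1086/12 = 0.00905, n = 120 months
Denominator: 1 − (1 + 0.1086/12)^(−120) = 0.660783
PMT = $387,308.02 × (0.1086/12) / 0.660783
PMT = $5,304.52 per month

PMT = PV × r / (1-(1+r)^(-n)) = $5,304.52/month


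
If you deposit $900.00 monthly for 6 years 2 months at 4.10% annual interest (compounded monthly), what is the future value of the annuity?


Future value of an ordinary annuity: FV = PMT × ((1 + r)^n − 1) / r
Monthly rate r = 0.041/12 ≈ 0.00341667, n = 74
FV = $900.00 × ((1 + 0.041/12)^74 − 1) / (0.041/12)
FV = $900.00 × 84.033324
FV = $75,629.99

FV = PMT × ((1+r)^n - 1)/r = $75,629.99


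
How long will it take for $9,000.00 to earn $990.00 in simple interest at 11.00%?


Rearrange the simple interest formula for t:
I = P × r × t  ⇒  t = I / (P × r)
t = $990.00 / ($9,000.00 × 0.11)
t = 1

t = I/(P×r) = 1 year


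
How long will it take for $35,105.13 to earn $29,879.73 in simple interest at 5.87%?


Rearrange the simple interest formula for t:
I = P × r × t  ⇒  t = I / (P × r)
t = $29,879.73 / ($35,105.13 × 0.0587)
t = 14.5

t = I/(P×r) = 14.5 years


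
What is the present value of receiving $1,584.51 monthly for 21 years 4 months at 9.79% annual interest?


Present value of an ordinary annuity: PV = PMT × (1 − (1 + r)^(−n)) / r
Monthly rate r = 0.0979/12 ≈ 0.00815833, n = 256
PV = $1,584.51 × (1 − (1 + 0.0979/12)^(−256)) / (0.0979/12)
PV = $1,584.51 × 107.261770
PV = $169,957.35

PV = PMT × (1-(1+r)^(-n))/r = $169,957.35


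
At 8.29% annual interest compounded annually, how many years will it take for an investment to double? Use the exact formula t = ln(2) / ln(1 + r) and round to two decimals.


Doubling condition: (1 + r)^t = 2
Take ln of both sides: t × ln(1 + r) = ln(2)
t = ln(2) / ln(1 + r)
t = 0.693147 / 0.079643
t = 8.70

t = ln(2) / ln(1 + r) = 8.70 years


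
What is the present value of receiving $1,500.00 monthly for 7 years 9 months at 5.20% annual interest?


Present value of an ordinary annuity: PV = PMT × (1 − (1 + r)^(−n)) / r
Monthly rate r = 0.052/12 ≈ 0.00433333, n = 93
PV = $1,500.00 × (1 − (1 + 0.052/12)^(−93)) / (0.052/12)
PV = $1,500.00 × 76.409026
PV = $114,613.54

PV = PMT × (1-(1+r)^(-n))/r = $114,613.54


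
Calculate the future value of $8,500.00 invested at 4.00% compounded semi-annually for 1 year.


Compound interest formula: A = P(1 + r/n)^(nt)
A = $8,500.00 × (1 + 0.04/2)^(2 × 1)
Growth factor: (1 + 0.04/2)^2 = 1.040400
A = $8,500.00 × 1.040400
A = $8,843.40

A = P(1 + r/n)^(nt) = $8,843.40


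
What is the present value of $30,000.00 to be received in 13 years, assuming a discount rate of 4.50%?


Present value formula: PV = FV / (1 + r)^t
PV = $30,000.00 / (1 + 0.045)^13
PV = $30,000.00 / 1.772196
PV = $16,928.15

PV = FV / (1 + r)^t = $16,928.15


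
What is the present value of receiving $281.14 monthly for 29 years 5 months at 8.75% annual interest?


Present value of an ordinary annuity: PV = PMT × (1 − (1 + r)^(−n)) / r
Monthly rate r = 0.0875/12 ≈ 0.00729167, n = 353
PV = $281.14 × (1 − (1 + 0.0875/12)^(−353)) / (0.0875/12)
PV = $281.14 × 126.589926
PV = $35,589.49

PV = PMT × (1-(1+r)^(-n))/r = $35,589.49


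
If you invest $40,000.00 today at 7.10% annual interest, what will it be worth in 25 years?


Future value formula: FV = PV × (1 + r)^t
FV = $40,000.00 × (1 + 0.071)^25
FV = $40,000.00 × 5.5556742
FV = $222,226.97

FV = PV × (1 + r)^t = $222,226.97


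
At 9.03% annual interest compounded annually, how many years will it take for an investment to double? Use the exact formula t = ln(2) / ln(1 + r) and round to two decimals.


Doubling condition: (1 + r)^t = 2
Take ln of both sides: t × ln(1 + r) = ln(2)
t = ln(2) / ln(1 + r)
t = 0.693147 / 0.086453
t = 8.02

t = ln(2) / ln(1 + r) = 8.02 years


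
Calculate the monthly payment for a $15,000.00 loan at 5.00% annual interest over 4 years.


Loan payment formula: PMT = PV × r / (1 − (1 + r)^(−n))
Monthly rate r = 0.05/12 ≈ 0.00416667, n = 48 months
Denominator: 1 − (1 + 0.05/12)^(−48) = 0.180929
PMT = $15,000.00 × (0.05/12) / 0.180929
PMT = $345.44 per month

PMT = PV × r / (1-(1+r)^(-n)) = $345.44/month


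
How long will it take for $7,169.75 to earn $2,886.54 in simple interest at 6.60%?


Rearrange the simple interest formula for t:
I = P × r × t  ⇒  t = I / (P × r)
t = $2,886.54 / ($7,169.75 × 0.066)
t = 6.1

t = I/(P×r) = 6.1 years


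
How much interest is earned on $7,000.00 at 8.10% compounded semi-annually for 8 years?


Compound interest earned = final amount − principal.
A = P(1 + r/n)^(nt) = $7,000.00 × (1 + 0.081/2)^(2 × 8) = $13,212.09
Interest = A − P = $13,212.09 − $7,000.00 = $6,212.09

Interest = A - P = $6,212.09


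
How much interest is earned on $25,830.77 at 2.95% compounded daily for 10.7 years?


Compound interest earned = final amount − principal.
A = P(1 + r/n)^(nt) = $25,830.77 × (1 + 0.0295/365)^(365 × 10.7) = $35,417.42
Interest = A − P = $35,417.42 − $25,830.77 = $9,586.65

Interest = A - P = $9,586.65


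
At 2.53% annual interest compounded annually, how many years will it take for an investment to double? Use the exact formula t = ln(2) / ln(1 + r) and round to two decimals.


Doubling condition: (1 + r)^t = 2
Take ln of both sides: t × ln(1 + r) = ln(2)
t = ln(2) / ln(1 + r)
t = 0.693147 / 0.024985
t = 27.74

t = ln(2) / ln(1 + r) = 27.74 years


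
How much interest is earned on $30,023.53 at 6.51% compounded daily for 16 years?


Compound interest earned = final amount − principal.
A = P(1 + r/n)^(nt) = $30,023.53 × (1 + 0.0651/365)^(365 × 16) = $85,071.20
Interest = A − P = $85,071.20 − $30,023.53 = $55,047.67

Interest = A - P = $55,047.67
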